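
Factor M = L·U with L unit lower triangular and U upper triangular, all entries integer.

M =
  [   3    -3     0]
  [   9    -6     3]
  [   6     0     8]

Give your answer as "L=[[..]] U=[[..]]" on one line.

L=[[1,0,0],[3,1,0],[2,2,1]] U=[[3,-3,0],[0,3,3],[0,0,2]]

  r1 -= 3·r0 → [0,3,3]
  r2 -= 2·r0 → [0,6,8]
  r2 -= 2·r1 → [0,0,2]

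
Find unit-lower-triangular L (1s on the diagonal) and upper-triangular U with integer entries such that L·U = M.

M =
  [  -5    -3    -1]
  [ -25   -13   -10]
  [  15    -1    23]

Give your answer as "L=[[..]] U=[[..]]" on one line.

  R1 -= 5·R0 → [0,2,-5]
  R2 -= -3·R0 → [0,-10,20]
  R2 -= -5·R1 → [0,0,-5]

L=[[1,0,0],[5,1,0],[-3,-5,1]] U=[[-5,-3,-1],[0,2,-5],[0,0,-5]]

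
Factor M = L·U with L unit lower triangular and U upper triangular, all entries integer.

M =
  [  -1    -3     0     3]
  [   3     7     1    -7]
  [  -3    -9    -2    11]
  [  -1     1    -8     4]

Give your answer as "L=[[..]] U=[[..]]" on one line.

L=[[1,0,0,0],[-3,1,0,0],[3,0,1,0],[1,-2,3,1]] U=[[-1,-3,0,3],[0,-2,1,2],[0,0,-2,2],[0,0,0,-1]]

  r1 -= -3·r0 → [0,-2,1,2]
  r2 -= 3·r0 → [0,0,-2,2]
  r3 -= 1·r0 → [0,4,-8,1]
  r2 -= 0·r1 → [0,0,-2,2]
  r3 -= -2·r1 → [0,0,-6,5]
  r3 -= 3·r2 → [0,0,0,-1]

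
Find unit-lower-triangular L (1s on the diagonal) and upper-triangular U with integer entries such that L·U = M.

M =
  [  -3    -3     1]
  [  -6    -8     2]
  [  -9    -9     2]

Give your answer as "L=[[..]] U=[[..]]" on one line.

L=[[1,0,0],[2,1,0],[3,0,1]] U=[[-3,-3,1],[0,-2,0],[0,0,-1]]

  r1 -= 2·r0 → [0,-2,0]
  r2 -= 3·r0 → [0,0,-1]
  r2 -= 0·r1 → [0,0,-1]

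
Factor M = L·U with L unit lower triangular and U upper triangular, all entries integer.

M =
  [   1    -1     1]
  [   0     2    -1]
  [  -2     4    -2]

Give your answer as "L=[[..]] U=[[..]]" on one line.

  R1 -= 0·R0 → [0,2,-1]
  R2 -= -2·R0 → [0,2,0]
  R2 -= 1·R1 → [0,0,1]

L=[[1,0,0],[0,1,0],[-2,1,1]] U=[[1,-1,1],[0,2,-1],[0,0,1]]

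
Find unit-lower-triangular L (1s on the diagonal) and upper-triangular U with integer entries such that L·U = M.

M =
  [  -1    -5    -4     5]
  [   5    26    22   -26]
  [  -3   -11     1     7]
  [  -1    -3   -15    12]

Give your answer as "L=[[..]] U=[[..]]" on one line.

  R1 -= -5·R0 → [0,1,2,-1]
  R2 -= 3·R0 → [0,4,13,-8]
  R3 -= 1·R0 → [0,2,-11,7]
  R2 -= 4·R1 → [0,0,5,-4]
  R3 -= 2·R1 → [0,0,-15,9]
  R3 -= -3·R2 → [0,0,0,-3]

L=[[1,0,0,0],[-5,1,0,0],[3,4,1,0],[1,2,-3,1]] U=[[-1,-5,-4,5],[0,1,2,-1],[0,0,5,-4],[0,0,0,-3]]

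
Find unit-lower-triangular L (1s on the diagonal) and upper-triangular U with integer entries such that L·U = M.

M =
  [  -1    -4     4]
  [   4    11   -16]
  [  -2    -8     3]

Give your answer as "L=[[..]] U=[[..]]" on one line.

L=[[1,0,0],[-4,1,0],[2,0,1]] U=[[-1,-4,4],[0,-5,0],[0,0,-5]]

  R1 -= -4·R0 → [0,-5,0]
  R2 -= 2·R0 → [0,0,-5]
  R2 -= 0·R1 → [0,0,-5]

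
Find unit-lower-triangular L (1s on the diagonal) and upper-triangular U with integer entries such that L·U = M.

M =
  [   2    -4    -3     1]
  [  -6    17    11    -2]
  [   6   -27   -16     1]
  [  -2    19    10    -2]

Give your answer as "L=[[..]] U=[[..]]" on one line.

L=[[1,0,0,0],[-3,1,0,0],[3,-3,1,0],[-1,3,-1,1]] U=[[2,-4,-3,1],[0,5,2,1],[0,0,-1,1],[0,0,0,-3]]

  r1 -= -3·r0 → [0,5,2,1]
  r2 -= 3·r0 → [0,-15,-7,-2]
  r3 -= -1·r0 → [0,15,7,-1]
  r2 -= -3·r1 → [0,0,-1,1]
  r3 -= 3·r1 → [0,0,1,-4]
  r3 -= -1·r2 → [0,0,0,-3]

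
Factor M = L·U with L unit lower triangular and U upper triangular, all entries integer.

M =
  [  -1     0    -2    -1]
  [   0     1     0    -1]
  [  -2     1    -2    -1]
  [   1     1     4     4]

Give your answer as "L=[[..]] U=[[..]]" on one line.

L=[[1,0,0,0],[0,1,0,0],[2,1,1,0],[-1,1,1,1]] U=[[-1,0,-2,-1],[0,1,0,-1],[0,0,2,2],[0,0,0,2]]

  R1 -= 0·R0 → [0,1,0,-1]
  R2 -= 2·R0 → [0,1,2,1]
  R3 -= -1·R0 → [0,1,2,3]
  R2 -= 1·R1 → [0,0,2,2]
  R3 -= 1·R1 → [0,0,2,4]
  R3 -= 1·R2 → [0,0,0,2]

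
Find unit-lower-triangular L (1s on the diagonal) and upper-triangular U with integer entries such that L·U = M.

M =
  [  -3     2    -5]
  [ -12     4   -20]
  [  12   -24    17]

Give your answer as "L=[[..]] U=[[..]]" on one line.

L=[[1,0,0],[4,1,0],[-4,4,1]] U=[[-3,2,-5],[0,-4,0],[0,0,-3]]

  r1 -= 4·r0 → [0,-4,0]
  r2 -= -4·r0 → [0,-16,-3]
  r2 -= 4·r1 → [0,0,-3]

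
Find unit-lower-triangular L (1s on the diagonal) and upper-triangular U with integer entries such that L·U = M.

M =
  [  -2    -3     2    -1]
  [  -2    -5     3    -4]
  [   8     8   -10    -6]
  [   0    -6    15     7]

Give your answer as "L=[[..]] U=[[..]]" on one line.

L=[[1,0,0,0],[1,1,0,0],[-4,2,1,0],[0,3,-3,1]] U=[[-2,-3,2,-1],[0,-2,1,-3],[0,0,-4,-4],[0,0,0,4]]

  r1 -= 1·r0 → [0,-2,1,-3]
  r2 -= -4·r0 → [0,-4,-2,-10]
  r3 -= 0·r0 → [0,-6,15,7]
  r2 -= 2·r1 → [0,0,-4,-4]
  r3 -= 3·r1 → [0,0,12,16]
  r3 -= -3·r2 → [0,0,0,4]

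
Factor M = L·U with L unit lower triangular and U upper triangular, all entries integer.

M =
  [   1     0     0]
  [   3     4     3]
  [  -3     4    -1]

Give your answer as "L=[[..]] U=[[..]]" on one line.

  row1 -= 3·row0 → [0,4,3]
  row2 -= -3·row0 → [0,4,-1]
  row2 -= 1·row1 → [0,0,-4]

L=[[1,0,0],[3,1,0],[-3,1,1]] U=[[1,0,0],[0,4,3],[0,0,-4]]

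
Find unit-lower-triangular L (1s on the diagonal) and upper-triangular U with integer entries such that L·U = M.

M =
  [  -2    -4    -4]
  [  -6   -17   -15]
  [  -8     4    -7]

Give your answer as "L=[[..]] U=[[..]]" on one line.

  r1 -= 3·r0 → [0,-5,-3]
  r2 -= 4·r0 → [0,20,9]
  r2 -= -4·r1 → [0,0,-3]

L=[[1,0,0],[3,1,0],[4,-4,1]] U=[[-2,-4,-4],[0,-5,-3],[0,0,-3]]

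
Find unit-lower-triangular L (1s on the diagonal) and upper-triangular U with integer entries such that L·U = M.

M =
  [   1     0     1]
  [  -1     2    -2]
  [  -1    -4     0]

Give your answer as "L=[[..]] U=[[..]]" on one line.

  R1 -= -1·R0 → [0,2,-1]
  R2 -= -1·R0 → [0,-4,1]
  R2 -= -2·R1 → [0,0,-1]

L=[[1,0,0],[-1,1,0],[-1,-2,1]] U=[[1,0,1],[0,2,-1],[0,0,-1]]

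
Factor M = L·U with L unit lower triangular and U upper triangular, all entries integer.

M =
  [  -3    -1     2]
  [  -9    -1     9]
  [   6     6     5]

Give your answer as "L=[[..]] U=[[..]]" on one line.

L=[[1,0,0],[3,1,0],[-2,2,1]] U=[[-3,-1,2],[0,2,3],[0,0,3]]

  row1 -= 3·row0 → [0,2,3]
  row2 -= -2·row0 → [0,4,9]
  row2 -= 2·row1 → [0,0,3]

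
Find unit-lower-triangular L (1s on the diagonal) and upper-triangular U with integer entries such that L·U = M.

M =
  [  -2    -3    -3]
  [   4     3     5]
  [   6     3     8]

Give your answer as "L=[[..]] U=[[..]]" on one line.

L=[[1,0,0],[-2,1,0],[-3,2,1]] U=[[-2,-3,-3],[0,-3,-1],[0,0,1]]

  r1 -= -2·r0 → [0,-3,-1]
  r2 -= -3·r0 → [0,-6,-1]
  r2 -= 2·r1 → [0,0,1]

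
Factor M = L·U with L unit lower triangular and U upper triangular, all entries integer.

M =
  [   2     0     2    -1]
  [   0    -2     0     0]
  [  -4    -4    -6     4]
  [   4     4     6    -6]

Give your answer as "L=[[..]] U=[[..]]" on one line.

L=[[1,0,0,0],[0,1,0,0],[-2,2,1,0],[2,-2,-1,1]] U=[[2,0,2,-1],[0,-2,0,0],[0,0,-2,2],[0,0,0,-2]]

  row1 -= 0·row0 → [0,-2,0,0]
  row2 -= -2·row0 → [0,-4,-2,2]
  row3 -= 2·row0 → [0,4,2,-4]
  row2 -= 2·row1 → [0,0,-2,2]
  row3 -= -2·row1 → [0,0,2,-4]
  row3 -= -1·row2 → [0,0,0,-2]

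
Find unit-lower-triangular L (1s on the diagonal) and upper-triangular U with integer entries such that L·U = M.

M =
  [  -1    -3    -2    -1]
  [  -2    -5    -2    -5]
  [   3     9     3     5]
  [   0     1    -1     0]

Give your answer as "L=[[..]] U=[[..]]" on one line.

L=[[1,0,0,0],[2,1,0,0],[-3,0,1,0],[0,1,1,1]] U=[[-1,-3,-2,-1],[0,1,2,-3],[0,0,-3,2],[0,0,0,1]]

  row1 -= 2·row0 → [0,1,2,-3]
  row2 -= -3·row0 → [0,0,-3,2]
  row3 -= 0·row0 → [0,1,-1,0]
  row2 -= 0·row1 → [0,0,-3,2]
  row3 -= 1·row1 → [0,0,-3,3]
  row3 -= 1·row2 → [0,0,0,1]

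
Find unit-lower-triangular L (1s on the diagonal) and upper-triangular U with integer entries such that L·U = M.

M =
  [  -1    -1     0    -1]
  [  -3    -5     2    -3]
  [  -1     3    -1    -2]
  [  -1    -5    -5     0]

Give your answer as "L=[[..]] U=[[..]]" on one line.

L=[[1,0,0,0],[3,1,0,0],[1,-2,1,0],[1,2,-3,1]] U=[[-1,-1,0,-1],[0,-2,2,0],[0,0,3,-1],[0,0,0,-2]]

  R1 -= 3·R0 → [0,-2,2,0]
  R2 -= 1·R0 → [0,4,-1,-1]
  R3 -= 1·R0 → [0,-4,-5,1]
  R2 -= -2·R1 → [0,0,3,-1]
  R3 -= 2·R1 → [0,0,-9,1]
  R3 -= -3·R2 → [0,0,0,-2]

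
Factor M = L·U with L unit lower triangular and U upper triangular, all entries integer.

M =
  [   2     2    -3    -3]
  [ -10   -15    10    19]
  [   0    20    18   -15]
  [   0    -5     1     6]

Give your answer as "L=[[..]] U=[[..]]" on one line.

L=[[1,0,0,0],[-5,1,0,0],[0,-4,1,0],[0,1,-3,1]] U=[[2,2,-3,-3],[0,-5,-5,4],[0,0,-2,1],[0,0,0,5]]

  R1 -= -5·R0 → [0,-5,-5,4]
  R2 -= 0·R0 → [0,20,18,-15]
  R3 -= 0·R0 → [0,-5,1,6]
  R2 -= -4·R1 → [0,0,-2,1]
  R3 -= 1·R1 → [0,0,6,2]
  R3 -= -3·R2 → [0,0,0,5]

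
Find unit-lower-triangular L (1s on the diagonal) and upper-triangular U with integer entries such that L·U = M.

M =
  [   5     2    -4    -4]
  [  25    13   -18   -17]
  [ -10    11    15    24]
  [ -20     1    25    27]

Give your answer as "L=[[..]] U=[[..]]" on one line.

L=[[1,0,0,0],[5,1,0,0],[-2,5,1,0],[-4,3,-1,1]] U=[[5,2,-4,-4],[0,3,2,3],[0,0,-3,1],[0,0,0,3]]

  r1 -= 5·r0 → [0,3,2,3]
  r2 -= -2·r0 → [0,15,7,16]
  r3 -= -4·r0 → [0,9,9,11]
  r2 -= 5·r1 → [0,0,-3,1]
  r3 -= 3·r1 → [0,0,3,2]
  r3 -= -1·r2 → [0,0,0,3]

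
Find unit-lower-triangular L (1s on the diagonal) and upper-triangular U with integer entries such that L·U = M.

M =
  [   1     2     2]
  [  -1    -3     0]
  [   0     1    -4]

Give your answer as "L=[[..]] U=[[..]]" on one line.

L=[[1,0,0],[-1,1,0],[0,-1,1]] U=[[1,2,2],[0,-1,2],[0,0,-2]]

  r1 -= -1·r0 → [0,-1,2]
  r2 -= 0·r0 → [0,1,-4]
  r2 -= -1·r1 → [0,0,-2]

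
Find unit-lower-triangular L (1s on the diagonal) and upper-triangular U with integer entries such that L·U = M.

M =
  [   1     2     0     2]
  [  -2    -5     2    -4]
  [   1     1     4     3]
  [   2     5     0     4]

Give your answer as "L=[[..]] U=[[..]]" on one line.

  r1 -= -2·r0 → [0,-1,2,0]
  r2 -= 1·r0 → [0,-1,4,1]
  r3 -= 2·r0 → [0,1,0,0]
  r2 -= 1·r1 → [0,0,2,1]
  r3 -= -1·r1 → [0,0,2,0]
  r3 -= 1·r2 → [0,0,0,-1]

L=[[1,0,0,0],[-2,1,0,0],[1,1,1,0],[2,-1,1,1]] U=[[1,2,0,2],[0,-1,2,0],[0,0,2,1],[0,0,0,-1]]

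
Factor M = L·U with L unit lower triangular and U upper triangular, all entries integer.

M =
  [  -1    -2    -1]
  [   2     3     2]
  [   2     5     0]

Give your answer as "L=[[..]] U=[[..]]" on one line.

L=[[1,0,0],[-2,1,0],[-2,-1,1]] U=[[-1,-2,-1],[0,-1,0],[0,0,-2]]

  R1 -= -2·R0 → [0,-1,0]
  R2 -= -2·R0 → [0,1,-2]
  R2 -= -1·R1 → [0,0,-2]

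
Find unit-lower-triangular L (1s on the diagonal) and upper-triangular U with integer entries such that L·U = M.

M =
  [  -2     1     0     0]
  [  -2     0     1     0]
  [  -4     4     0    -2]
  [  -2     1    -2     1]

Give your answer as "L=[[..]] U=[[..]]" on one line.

  R1 -= 1·R0 → [0,-1,1,0]
  R2 -= 2·R0 → [0,2,0,-2]
  R3 -= 1·R0 → [0,0,-2,1]
  R2 -= -2·R1 → [0,0,2,-2]
  R3 -= 0·R1 → [0,0,-2,1]
  R3 -= -1·R2 → [0,0,0,-1]

L=[[1,0,0,0],[1,1,0,0],[2,-2,1,0],[1,0,-1,1]] U=[[-2,1,0,0],[0,-1,1,0],[0,0,2,-2],[0,0,0,-1]]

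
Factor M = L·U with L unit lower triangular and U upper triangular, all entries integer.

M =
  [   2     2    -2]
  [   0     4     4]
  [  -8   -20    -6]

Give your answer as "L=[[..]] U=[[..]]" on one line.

  row1 -= 0·row0 → [0,4,4]
  row2 -= -4·row0 → [0,-12,-14]
  row2 -= -3·row1 → [0,0,-2]

L=[[1,0,0],[0,1,0],[-4,-3,1]] U=[[2,2,-2],[0,4,4],[0,0,-2]]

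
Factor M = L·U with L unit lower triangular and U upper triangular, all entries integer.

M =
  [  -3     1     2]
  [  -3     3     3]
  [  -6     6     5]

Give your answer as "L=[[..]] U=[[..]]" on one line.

L=[[1,0,0],[1,1,0],[2,2,1]] U=[[-3,1,2],[0,2,1],[0,0,-1]]

  row1 -= 1·row0 → [0,2,1]
  row2 -= 2·row0 → [0,4,1]
  row2 -= 2·row1 → [0,0,-1]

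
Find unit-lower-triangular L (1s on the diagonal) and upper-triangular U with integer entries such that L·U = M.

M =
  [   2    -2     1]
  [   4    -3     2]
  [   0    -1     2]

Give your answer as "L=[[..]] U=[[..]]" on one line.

L=[[1,0,0],[2,1,0],[0,-1,1]] U=[[2,-2,1],[0,1,0],[0,0,2]]

  r1 -= 2·r0 → [0,1,0]
  r2 -= 0·r0 → [0,-1,2]
  r2 -= -1·r1 → [0,0,2]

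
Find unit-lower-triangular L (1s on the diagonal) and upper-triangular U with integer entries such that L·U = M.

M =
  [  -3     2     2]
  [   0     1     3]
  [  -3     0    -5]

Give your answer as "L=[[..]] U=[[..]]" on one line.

  row1 -= 0·row0 → [0,1,3]
  row2 -= 1·row0 → [0,-2,-7]
  row2 -= -2·row1 → [0,0,-1]

L=[[1,0,0],[0,1,0],[1,-2,1]] U=[[-3,2,2],[0,1,3],[0,0,-1]]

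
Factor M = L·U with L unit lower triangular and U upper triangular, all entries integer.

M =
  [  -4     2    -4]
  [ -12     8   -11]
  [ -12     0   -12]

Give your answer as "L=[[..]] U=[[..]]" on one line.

  row1 -= 3·row0 → [0,2,1]
  row2 -= 3·row0 → [0,-6,0]
  row2 -= -3·row1 → [0,0,3]

L=[[1,0,0],[3,1,0],[3,-3,1]] U=[[-4,2,-4],[0,2,1],[0,0,3]]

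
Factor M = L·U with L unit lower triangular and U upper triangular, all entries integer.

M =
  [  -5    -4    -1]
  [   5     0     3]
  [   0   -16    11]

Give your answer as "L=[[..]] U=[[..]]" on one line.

  r1 -= -1·r0 → [0,-4,2]
  r2 -= 0·r0 → [0,-16,11]
  r2 -= 4·r1 → [0,0,3]

L=[[1,0,0],[-1,1,0],[0,4,1]] U=[[-5,-4,-1],[0,-4,2],[0,0,3]]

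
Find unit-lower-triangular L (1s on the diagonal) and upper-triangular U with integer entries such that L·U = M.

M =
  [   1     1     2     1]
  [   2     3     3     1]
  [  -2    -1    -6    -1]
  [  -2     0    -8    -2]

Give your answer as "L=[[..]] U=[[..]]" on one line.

  row1 -= 2·row0 → [0,1,-1,-1]
  row2 -= -2·row0 → [0,1,-2,1]
  row3 -= -2·row0 → [0,2,-4,0]
  row2 -= 1·row1 → [0,0,-1,2]
  row3 -= 2·row1 → [0,0,-2,2]
  row3 -= 2·row2 → [0,0,0,-2]

L=[[1,0,0,0],[2,1,0,0],[-2,1,1,0],[-2,2,2,1]] U=[[1,1,2,1],[0,1,-1,-1],[0,0,-1,2],[0,0,0,-2]]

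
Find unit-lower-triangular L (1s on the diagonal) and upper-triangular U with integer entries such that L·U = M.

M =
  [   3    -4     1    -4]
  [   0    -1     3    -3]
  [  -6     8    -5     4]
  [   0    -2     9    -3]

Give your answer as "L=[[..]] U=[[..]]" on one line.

  r1 -= 0·r0 → [0,-1,3,-3]
  r2 -= -2·r0 → [0,0,-3,-4]
  r3 -= 0·r0 → [0,-2,9,-3]
  r2 -= 0·r1 → [0,0,-3,-4]
  r3 -= 2·r1 → [0,0,3,3]
  r3 -= -1·r2 → [0,0,0,-1]

L=[[1,0,0,0],[0,1,0,0],[-2,0,1,0],[0,2,-1,1]] U=[[3,-4,1,-4],[0,-1,3,-3],[0,0,-3,-4],[0,0,0,-1]]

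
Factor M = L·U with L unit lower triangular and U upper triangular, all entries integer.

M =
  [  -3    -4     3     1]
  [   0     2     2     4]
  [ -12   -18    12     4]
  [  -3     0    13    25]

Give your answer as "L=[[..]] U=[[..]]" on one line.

L=[[1,0,0,0],[0,1,0,0],[4,-1,1,0],[1,2,3,1]] U=[[-3,-4,3,1],[0,2,2,4],[0,0,2,4],[0,0,0,4]]

  R1 -= 0·R0 → [0,2,2,4]
  R2 -= 4·R0 → [0,-2,0,0]
  R3 -= 1·R0 → [0,4,10,24]
  R2 -= -1·R1 → [0,0,2,4]
  R3 -= 2·R1 → [0,0,6,16]
  R3 -= 3·R2 → [0,0,0,4]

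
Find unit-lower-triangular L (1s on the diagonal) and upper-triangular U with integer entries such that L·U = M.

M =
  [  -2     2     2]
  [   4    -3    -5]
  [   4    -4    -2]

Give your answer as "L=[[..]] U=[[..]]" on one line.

L=[[1,0,0],[-2,1,0],[-2,0,1]] U=[[-2,2,2],[0,1,-1],[0,0,2]]

  R1 -= -2·R0 → [0,1,-1]
  R2 -= -2·R0 → [0,0,2]
  R2 -= 0·R1 → [0,0,2]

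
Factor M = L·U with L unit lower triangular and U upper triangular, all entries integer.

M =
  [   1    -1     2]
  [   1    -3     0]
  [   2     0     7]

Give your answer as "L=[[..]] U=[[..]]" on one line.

L=[[1,0,0],[1,1,0],[2,-1,1]] U=[[1,-1,2],[0,-2,-2],[0,0,1]]

  r1 -= 1·r0 → [0,-2,-2]
  r2 -= 2·r0 → [0,2,3]
  r2 -= -1·r1 → [0,0,1]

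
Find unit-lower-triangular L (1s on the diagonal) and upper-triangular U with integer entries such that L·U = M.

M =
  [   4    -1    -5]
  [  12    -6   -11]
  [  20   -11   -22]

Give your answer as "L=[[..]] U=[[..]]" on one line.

  R1 -= 3·R0 → [0,-3,4]
  R2 -= 5·R0 → [0,-6,3]
  R2 -= 2·R1 → [0,0,-5]

L=[[1,0,0],[3,1,0],[5,2,1]] U=[[4,-1,-5],[0,-3,4],[0,0,-5]]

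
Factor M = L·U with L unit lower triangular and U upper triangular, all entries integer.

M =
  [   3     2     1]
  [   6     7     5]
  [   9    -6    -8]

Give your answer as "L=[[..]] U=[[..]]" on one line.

L=[[1,0,0],[2,1,0],[3,-4,1]] U=[[3,2,1],[0,3,3],[0,0,1]]

  row1 -= 2·row0 → [0,3,3]
  row2 -= 3·row0 → [0,-12,-11]
  row2 -= -4·row1 → [0,0,1]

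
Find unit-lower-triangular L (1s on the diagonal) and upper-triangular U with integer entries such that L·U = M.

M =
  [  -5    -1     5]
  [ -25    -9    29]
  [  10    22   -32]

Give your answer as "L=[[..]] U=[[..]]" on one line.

L=[[1,0,0],[5,1,0],[-2,-5,1]] U=[[-5,-1,5],[0,-4,4],[0,0,-2]]

  row1 -= 5·row0 → [0,-4,4]
  row2 -= -2·row0 → [0,20,-22]
  row2 -= -5·row1 → [0,0,-2]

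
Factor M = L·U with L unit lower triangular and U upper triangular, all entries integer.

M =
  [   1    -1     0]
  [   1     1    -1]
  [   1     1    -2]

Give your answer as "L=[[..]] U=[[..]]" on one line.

L=[[1,0,0],[1,1,0],[1,1,1]] U=[[1,-1,0],[0,2,-1],[0,0,-1]]

  R1 -= 1·R0 → [0,2,-1]
  R2 -= 1·R0 → [0,2,-2]
  R2 -= 1·R1 → [0,0,-1]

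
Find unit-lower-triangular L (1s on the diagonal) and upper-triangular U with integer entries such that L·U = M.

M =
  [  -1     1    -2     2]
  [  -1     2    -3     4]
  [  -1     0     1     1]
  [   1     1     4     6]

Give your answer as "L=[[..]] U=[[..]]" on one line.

L=[[1,0,0,0],[1,1,0,0],[1,-1,1,0],[-1,2,2,1]] U=[[-1,1,-2,2],[0,1,-1,2],[0,0,2,1],[0,0,0,2]]

  R1 -= 1·R0 → [0,1,-1,2]
  R2 -= 1·R0 → [0,-1,3,-1]
  R3 -= -1·R0 → [0,2,2,8]
  R2 -= -1·R1 → [0,0,2,1]
  R3 -= 2·R1 → [0,0,4,4]
  R3 -= 2·R2 → [0,0,0,2]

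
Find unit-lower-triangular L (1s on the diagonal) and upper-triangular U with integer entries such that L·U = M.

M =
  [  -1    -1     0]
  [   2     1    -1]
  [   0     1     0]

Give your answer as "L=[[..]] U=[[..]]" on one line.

  row1 -= -2·row0 → [0,-1,-1]
  row2 -= 0·row0 → [0,1,0]
  row2 -= -1·row1 → [0,0,-1]

L=[[1,0,0],[-2,1,0],[0,-1,1]] U=[[-1,-1,0],[0,-1,-1],[0,0,-1]]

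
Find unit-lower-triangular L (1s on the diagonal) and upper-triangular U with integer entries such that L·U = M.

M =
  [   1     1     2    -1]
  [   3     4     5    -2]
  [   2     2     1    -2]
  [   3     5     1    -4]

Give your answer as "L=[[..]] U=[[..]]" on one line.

  R1 -= 3·R0 → [0,1,-1,1]
  R2 -= 2·R0 → [0,0,-3,0]
  R3 -= 3·R0 → [0,2,-5,-1]
  R2 -= 0·R1 → [0,0,-3,0]
  R3 -= 2·R1 → [0,0,-3,-3]
  R3 -= 1·R2 → [0,0,0,-3]

L=[[1,0,0,0],[3,1,0,0],[2,0,1,0],[3,2,1,1]] U=[[1,1,2,-1],[0,1,-1,1],[0,0,-3,0],[0,0,0,-3]]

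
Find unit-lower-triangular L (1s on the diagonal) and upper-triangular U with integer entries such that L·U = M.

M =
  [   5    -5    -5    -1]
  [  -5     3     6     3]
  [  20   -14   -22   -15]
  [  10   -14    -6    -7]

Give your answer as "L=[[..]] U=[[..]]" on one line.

L=[[1,0,0,0],[-1,1,0,0],[4,-3,1,0],[2,2,2,1]] U=[[5,-5,-5,-1],[0,-2,1,2],[0,0,1,-5],[0,0,0,1]]

  row1 -= -1·row0 → [0,-2,1,2]
  row2 -= 4·row0 → [0,6,-2,-11]
  row3 -= 2·row0 → [0,-4,4,-5]
  row2 -= -3·row1 → [0,0,1,-5]
  row3 -= 2·row1 → [0,0,2,-9]
  row3 -= 2·row2 → [0,0,0,1]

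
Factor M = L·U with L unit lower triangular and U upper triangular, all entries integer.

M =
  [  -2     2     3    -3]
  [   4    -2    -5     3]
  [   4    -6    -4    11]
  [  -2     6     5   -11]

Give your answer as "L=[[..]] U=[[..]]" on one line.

L=[[1,0,0,0],[-2,1,0,0],[-2,-1,1,0],[1,2,0,1]] U=[[-2,2,3,-3],[0,2,1,-3],[0,0,3,2],[0,0,0,-2]]

  r1 -= -2·r0 → [0,2,1,-3]
  r2 -= -2·r0 → [0,-2,2,5]
  r3 -= 1·r0 → [0,4,2,-8]
  r2 -= -1·r1 → [0,0,3,2]
  r3 -= 2·r1 → [0,0,0,-2]
  r3 -= 0·r2 → [0,0,0,-2]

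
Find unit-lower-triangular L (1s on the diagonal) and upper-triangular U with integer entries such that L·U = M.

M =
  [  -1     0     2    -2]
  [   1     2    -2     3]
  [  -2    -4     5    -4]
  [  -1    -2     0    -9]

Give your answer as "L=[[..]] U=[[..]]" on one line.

L=[[1,0,0,0],[-1,1,0,0],[2,-2,1,0],[1,-1,-2,1]] U=[[-1,0,2,-2],[0,2,0,1],[0,0,1,2],[0,0,0,-2]]

  row1 -= -1·row0 → [0,2,0,1]
  row2 -= 2·row0 → [0,-4,1,0]
  row3 -= 1·row0 → [0,-2,-2,-7]
  row2 -= -2·row1 → [0,0,1,2]
  row3 -= -1·row1 → [0,0,-2,-6]
  row3 -= -2·row2 → [0,0,0,-2]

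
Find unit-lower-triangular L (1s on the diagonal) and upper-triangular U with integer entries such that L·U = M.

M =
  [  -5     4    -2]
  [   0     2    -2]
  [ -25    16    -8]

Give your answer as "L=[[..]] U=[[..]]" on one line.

  R1 -= 0·R0 → [0,2,-2]
  R2 -= 5·R0 → [0,-4,2]
  R2 -= -2·R1 → [0,0,-2]

L=[[1,0,0],[0,1,0],[5,-2,1]] U=[[-5,4,-2],[0,2,-2],[0,0,-2]]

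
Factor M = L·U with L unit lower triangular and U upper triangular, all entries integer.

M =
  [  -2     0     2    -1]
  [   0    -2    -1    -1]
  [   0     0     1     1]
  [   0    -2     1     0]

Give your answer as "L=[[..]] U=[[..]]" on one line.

  R1 -= 0·R0 → [0,-2,-1,-1]
  R2 -= 0·R0 → [0,0,1,1]
  R3 -= 0·R0 → [0,-2,1,0]
  R2 -= 0·R1 → [0,0,1,1]
  R3 -= 1·R1 → [0,0,2,1]
  R3 -= 2·R2 → [0,0,0,-1]

L=[[1,0,0,0],[0,1,0,0],[0,0,1,0],[0,1,2,1]] U=[[-2,0,2,-1],[0,-2,-1,-1],[0,0,1,1],[0,0,0,-1]]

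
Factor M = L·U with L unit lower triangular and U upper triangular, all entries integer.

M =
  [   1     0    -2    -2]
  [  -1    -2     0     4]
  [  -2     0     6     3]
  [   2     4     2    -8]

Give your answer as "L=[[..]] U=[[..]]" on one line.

  row1 -= -1·row0 → [0,-2,-2,2]
  row2 -= -2·row0 → [0,0,2,-1]
  row3 -= 2·row0 → [0,4,6,-4]
  row2 -= 0·row1 → [0,0,2,-1]
  row3 -= -2·row1 → [0,0,2,0]
  row3 -= 1·row2 → [0,0,0,1]

L=[[1,0,0,0],[-1,1,0,0],[-2,0,1,0],[2,-2,1,1]] U=[[1,0,-2,-2],[0,-2,-2,2],[0,0,2,-1],[0,0,0,1]]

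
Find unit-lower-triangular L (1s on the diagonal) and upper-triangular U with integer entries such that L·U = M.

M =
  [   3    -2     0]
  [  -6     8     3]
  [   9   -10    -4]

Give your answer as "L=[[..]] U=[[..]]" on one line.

  R1 -= -2·R0 → [0,4,3]
  R2 -= 3·R0 → [0,-4,-4]
  R2 -= -1·R1 → [0,0,-1]

L=[[1,0,0],[-2,1,0],[3,-1,1]] U=[[3,-2,0],[0,4,3],[0,0,-1]]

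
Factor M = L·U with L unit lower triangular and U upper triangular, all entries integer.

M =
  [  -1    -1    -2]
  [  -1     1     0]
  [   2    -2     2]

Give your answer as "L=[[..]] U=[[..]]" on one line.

  row1 -= 1·row0 → [0,2,2]
  row2 -= -2·row0 → [0,-4,-2]
  row2 -= -2·row1 → [0,0,2]

L=[[1,0,0],[1,1,0],[-2,-2,1]] U=[[-1,-1,-2],[0,2,2],[0,0,2]]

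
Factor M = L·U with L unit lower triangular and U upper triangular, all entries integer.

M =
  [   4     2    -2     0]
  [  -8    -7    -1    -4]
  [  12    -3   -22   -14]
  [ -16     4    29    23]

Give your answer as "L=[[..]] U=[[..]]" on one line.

L=[[1,0,0,0],[-2,1,0,0],[3,3,1,0],[-4,-4,-1,1]] U=[[4,2,-2,0],[0,-3,-5,-4],[0,0,-1,-2],[0,0,0,5]]

  R1 -= -2·R0 → [0,-3,-5,-4]
  R2 -= 3·R0 → [0,-9,-16,-14]
  R3 -= -4·R0 → [0,12,21,23]
  R2 -= 3·R1 → [0,0,-1,-2]
  R3 -= -4·R1 → [0,0,1,7]
  R3 -= -1·R2 → [0,0,0,5]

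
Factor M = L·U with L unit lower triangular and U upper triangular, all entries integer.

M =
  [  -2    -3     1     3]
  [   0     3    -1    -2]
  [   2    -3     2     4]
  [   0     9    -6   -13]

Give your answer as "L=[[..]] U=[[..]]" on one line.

  r1 -= 0·r0 → [0,3,-1,-2]
  r2 -= -1·r0 → [0,-6,3,7]
  r3 -= 0·r0 → [0,9,-6,-13]
  r2 -= -2·r1 → [0,0,1,3]
  r3 -= 3·r1 → [0,0,-3,-7]
  r3 -= -3·r2 → [0,0,0,2]

L=[[1,0,0,0],[0,1,0,0],[-1,-2,1,0],[0,3,-3,1]] U=[[-2,-3,1,3],[0,3,-1,-2],[0,0,1,3],[0,0,0,2]]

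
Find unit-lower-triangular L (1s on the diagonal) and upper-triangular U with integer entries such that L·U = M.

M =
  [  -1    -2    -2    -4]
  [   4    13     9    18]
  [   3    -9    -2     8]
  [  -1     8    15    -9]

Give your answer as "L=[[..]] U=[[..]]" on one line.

  R1 -= -4·R0 → [0,5,1,2]
  R2 -= -3·R0 → [0,-15,-8,-4]
  R3 -= 1·R0 → [0,10,17,-5]
  R2 -= -3·R1 → [0,0,-5,2]
  R3 -= 2·R1 → [0,0,15,-9]
  R3 -= -3·R2 → [0,0,0,-3]

L=[[1,0,0,0],[-4,1,0,0],[-3,-3,1,0],[1,2,-3,1]] U=[[-1,-2,-2,-4],[0,5,1,2],[0,0,-5,2],[0,0,0,-3]]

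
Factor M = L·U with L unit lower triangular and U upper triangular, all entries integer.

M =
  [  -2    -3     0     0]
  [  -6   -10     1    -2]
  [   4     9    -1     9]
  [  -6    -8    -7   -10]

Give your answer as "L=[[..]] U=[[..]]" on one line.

L=[[1,0,0,0],[3,1,0,0],[-2,-3,1,0],[3,-1,-3,1]] U=[[-2,-3,0,0],[0,-1,1,-2],[0,0,2,3],[0,0,0,-3]]

  row1 -= 3·row0 → [0,-1,1,-2]
  row2 -= -2·row0 → [0,3,-1,9]
  row3 -= 3·row0 → [0,1,-7,-10]
  row2 -= -3·row1 → [0,0,2,3]
  row3 -= -1·row1 → [0,0,-6,-12]
  row3 -= -3·row2 → [0,0,0,-3]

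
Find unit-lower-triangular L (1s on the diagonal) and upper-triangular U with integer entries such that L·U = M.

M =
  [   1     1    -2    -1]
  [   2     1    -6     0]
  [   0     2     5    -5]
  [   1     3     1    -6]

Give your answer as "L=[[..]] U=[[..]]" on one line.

L=[[1,0,0,0],[2,1,0,0],[0,-2,1,0],[1,-2,-1,1]] U=[[1,1,-2,-1],[0,-1,-2,2],[0,0,1,-1],[0,0,0,-2]]

  r1 -= 2·r0 → [0,-1,-2,2]
  r2 -= 0·r0 → [0,2,5,-5]
  r3 -= 1·r0 → [0,2,3,-5]
  r2 -= -2·r1 → [0,0,1,-1]
  r3 -= -2·r1 → [0,0,-1,-1]
  r3 -= -1·r2 → [0,0,0,-2]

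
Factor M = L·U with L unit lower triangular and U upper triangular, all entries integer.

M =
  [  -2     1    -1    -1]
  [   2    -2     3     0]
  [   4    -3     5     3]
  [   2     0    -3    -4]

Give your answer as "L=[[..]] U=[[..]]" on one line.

L=[[1,0,0,0],[-1,1,0,0],[-2,1,1,0],[-1,-1,-2,1]] U=[[-2,1,-1,-1],[0,-1,2,-1],[0,0,1,2],[0,0,0,-2]]

  row1 -= -1·row0 → [0,-1,2,-1]
  row2 -= -2·row0 → [0,-1,3,1]
  row3 -= -1·row0 → [0,1,-4,-5]
  row2 -= 1·row1 → [0,0,1,2]
  row3 -= -1·row1 → [0,0,-2,-6]
  row3 -= -2·row2 → [0,0,0,-2]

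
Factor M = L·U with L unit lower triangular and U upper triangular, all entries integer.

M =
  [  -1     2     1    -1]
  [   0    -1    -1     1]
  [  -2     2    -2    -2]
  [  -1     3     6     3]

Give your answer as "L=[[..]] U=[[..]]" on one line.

  r1 -= 0·r0 → [0,-1,-1,1]
  r2 -= 2·r0 → [0,-2,-4,0]
  r3 -= 1·r0 → [0,1,5,4]
  r2 -= 2·r1 → [0,0,-2,-2]
  r3 -= -1·r1 → [0,0,4,5]
  r3 -= -2·r2 → [0,0,0,1]

L=[[1,0,0,0],[0,1,0,0],[2,2,1,0],[1,-1,-2,1]] U=[[-1,2,1,-1],[0,-1,-1,1],[0,0,-2,-2],[0,0,0,1]]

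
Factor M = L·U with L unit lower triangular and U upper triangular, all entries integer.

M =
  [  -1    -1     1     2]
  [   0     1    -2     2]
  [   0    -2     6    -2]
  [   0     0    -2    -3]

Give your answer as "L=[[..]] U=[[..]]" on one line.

L=[[1,0,0,0],[0,1,0,0],[0,-2,1,0],[0,0,-1,1]] U=[[-1,-1,1,2],[0,1,-2,2],[0,0,2,2],[0,0,0,-1]]

  R1 -= 0·R0 → [0,1,-2,2]
  R2 -= 0·R0 → [0,-2,6,-2]
  R3 -= 0·R0 → [0,0,-2,-3]
  R2 -= -2·R1 → [0,0,2,2]
  R3 -= 0·R1 → [0,0,-2,-3]
  R3 -= -1·R2 → [0,0,0,-1]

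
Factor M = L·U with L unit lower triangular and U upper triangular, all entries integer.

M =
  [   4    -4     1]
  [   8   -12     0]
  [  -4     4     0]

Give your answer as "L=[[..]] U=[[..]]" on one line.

  row1 -= 2·row0 → [0,-4,-2]
  row2 -= -1·row0 → [0,0,1]
  row2 -= 0·row1 → [0,0,1]

L=[[1,0,0],[2,1,0],[-1,0,1]] U=[[4,-4,1],[0,-4,-2],[0,0,1]]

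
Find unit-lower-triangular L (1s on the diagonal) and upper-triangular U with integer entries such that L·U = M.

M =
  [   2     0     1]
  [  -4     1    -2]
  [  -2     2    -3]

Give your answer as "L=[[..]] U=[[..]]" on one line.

L=[[1,0,0],[-2,1,0],[-1,2,1]] U=[[2,0,1],[0,1,0],[0,0,-2]]

  row1 -= -2·row0 → [0,1,0]
  row2 -= -1·row0 → [0,2,-2]
  row2 -= 2·row1 → [0,0,-2]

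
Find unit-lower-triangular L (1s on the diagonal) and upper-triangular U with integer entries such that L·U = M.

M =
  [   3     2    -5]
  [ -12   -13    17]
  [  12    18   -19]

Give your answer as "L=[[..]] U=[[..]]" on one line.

L=[[1,0,0],[-4,1,0],[4,-2,1]] U=[[3,2,-5],[0,-5,-3],[0,0,-5]]

  r1 -= -4·r0 → [0,-5,-3]
  r2 -= 4·r0 → [0,10,1]
  r2 -= -2·r1 → [0,0,-5]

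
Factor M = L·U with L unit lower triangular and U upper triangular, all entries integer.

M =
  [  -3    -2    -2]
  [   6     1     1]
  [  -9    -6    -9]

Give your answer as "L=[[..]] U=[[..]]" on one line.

  R1 -= -2·R0 → [0,-3,-3]
  R2 -= 3·R0 → [0,0,-3]
  R2 -= 0·R1 → [0,0,-3]

L=[[1,0,0],[-2,1,0],[3,0,1]] U=[[-3,-2,-2],[0,-3,-3],[0,0,-3]]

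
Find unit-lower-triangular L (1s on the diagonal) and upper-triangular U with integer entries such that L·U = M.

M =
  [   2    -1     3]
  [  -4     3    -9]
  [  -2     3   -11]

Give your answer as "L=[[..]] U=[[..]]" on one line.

L=[[1,0,0],[-2,1,0],[-1,2,1]] U=[[2,-1,3],[0,1,-3],[0,0,-2]]

  row1 -= -2·row0 → [0,1,-3]
  row2 -= -1·row0 → [0,2,-8]
  row2 -= 2·row1 → [0,0,-2]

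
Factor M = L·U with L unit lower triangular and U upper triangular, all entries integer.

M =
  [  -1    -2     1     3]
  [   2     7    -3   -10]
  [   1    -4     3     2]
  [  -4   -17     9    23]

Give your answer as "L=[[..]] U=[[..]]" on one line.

  r1 -= -2·r0 → [0,3,-1,-4]
  r2 -= -1·r0 → [0,-6,4,5]
  r3 -= 4·r0 → [0,-9,5,11]
  r2 -= -2·r1 → [0,0,2,-3]
  r3 -= -3·r1 → [0,0,2,-1]
  r3 -= 1·r2 → [0,0,0,2]

L=[[1,0,0,0],[-2,1,0,0],[-1,-2,1,0],[4,-3,1,1]] U=[[-1,-2,1,3],[0,3,-1,-4],[0,0,2,-3],[0,0,0,2]]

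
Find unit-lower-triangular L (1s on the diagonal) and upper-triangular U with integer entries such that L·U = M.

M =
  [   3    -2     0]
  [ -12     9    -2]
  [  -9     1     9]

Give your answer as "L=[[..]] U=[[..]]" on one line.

L=[[1,0,0],[-4,1,0],[-3,-5,1]] U=[[3,-2,0],[0,1,-2],[0,0,-1]]

  r1 -= -4·r0 → [0,1,-2]
  r2 -= -3·r0 → [0,-5,9]
  r2 -= -5·r1 → [0,0,-1]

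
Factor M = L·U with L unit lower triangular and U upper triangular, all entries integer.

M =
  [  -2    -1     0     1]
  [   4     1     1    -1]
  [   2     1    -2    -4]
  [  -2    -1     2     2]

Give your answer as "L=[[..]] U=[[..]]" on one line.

  R1 -= -2·R0 → [0,-1,1,1]
  R2 -= -1·R0 → [0,0,-2,-3]
  R3 -= 1·R0 → [0,0,2,1]
  R2 -= 0·R1 → [0,0,-2,-3]
  R3 -= 0·R1 → [0,0,2,1]
  R3 -= -1·R2 → [0,0,0,-2]

L=[[1,0,0,0],[-2,1,0,0],[-1,0,1,0],[1,0,-1,1]] U=[[-2,-1,0,1],[0,-1,1,1],[0,0,-2,-3],[0,0,0,-2]]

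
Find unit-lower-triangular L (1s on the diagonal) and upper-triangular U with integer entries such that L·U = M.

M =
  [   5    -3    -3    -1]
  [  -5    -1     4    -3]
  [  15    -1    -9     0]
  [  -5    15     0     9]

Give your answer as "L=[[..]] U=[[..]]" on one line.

  r1 -= -1·r0 → [0,-4,1,-4]
  r2 -= 3·r0 → [0,8,0,3]
  r3 -= -1·r0 → [0,12,-3,8]
  r2 -= -2·r1 → [0,0,2,-5]
  r3 -= -3·r1 → [0,0,0,-4]
  r3 -= 0·r2 → [0,0,0,-4]

L=[[1,0,0,0],[-1,1,0,0],[3,-2,1,0],[-1,-3,0,1]] U=[[5,-3,-3,-1],[0,-4,1,-4],[0,0,2,-5],[0,0,0,-4]]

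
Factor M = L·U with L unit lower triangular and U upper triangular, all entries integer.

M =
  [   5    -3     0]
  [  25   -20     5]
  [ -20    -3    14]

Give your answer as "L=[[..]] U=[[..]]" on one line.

  row1 -= 5·row0 → [0,-5,5]
  row2 -= -4·row0 → [0,-15,14]
  row2 -= 3·row1 → [0,0,-1]

L=[[1,0,0],[5,1,0],[-4,3,1]] U=[[5,-3,0],[0,-5,5],[0,0,-1]]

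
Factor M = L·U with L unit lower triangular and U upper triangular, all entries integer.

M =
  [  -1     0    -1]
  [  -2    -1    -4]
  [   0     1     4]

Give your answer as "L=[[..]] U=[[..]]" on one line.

  row1 -= 2·row0 → [0,-1,-2]
  row2 -= 0·row0 → [0,1,4]
  row2 -= -1·row1 → [0,0,2]

L=[[1,0,0],[2,1,0],[0,-1,1]] U=[[-1,0,-1],[0,-1,-2],[0,0,2]]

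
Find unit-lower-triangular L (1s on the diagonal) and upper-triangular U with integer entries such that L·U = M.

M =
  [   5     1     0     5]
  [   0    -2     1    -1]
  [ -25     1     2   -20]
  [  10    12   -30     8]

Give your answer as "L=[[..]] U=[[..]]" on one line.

  R1 -= 0·R0 → [0,-2,1,-1]
  R2 -= -5·R0 → [0,6,2,5]
  R3 -= 2·R0 → [0,10,-30,-2]
  R2 -= -3·R1 → [0,0,5,2]
  R3 -= -5·R1 → [0,0,-25,-7]
  R3 -= -5·R2 → [0,0,0,3]

L=[[1,0,0,0],[0,1,0,0],[-5,-3,1,0],[2,-5,-5,1]] U=[[5,1,0,5],[0,-2,1,-1],[0,0,5,2],[0,0,0,3]]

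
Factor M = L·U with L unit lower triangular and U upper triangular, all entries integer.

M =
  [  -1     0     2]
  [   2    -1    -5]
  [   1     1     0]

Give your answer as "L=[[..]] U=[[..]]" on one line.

L=[[1,0,0],[-2,1,0],[-1,-1,1]] U=[[-1,0,2],[0,-1,-1],[0,0,1]]

  r1 -= -2·r0 → [0,-1,-1]
  r2 -= -1·r0 → [0,1,2]
  r2 -= -1·r1 → [0,0,1]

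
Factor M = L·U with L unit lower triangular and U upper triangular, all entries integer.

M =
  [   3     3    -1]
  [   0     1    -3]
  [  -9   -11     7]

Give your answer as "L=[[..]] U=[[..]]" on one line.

L=[[1,0,0],[0,1,0],[-3,-2,1]] U=[[3,3,-1],[0,1,-3],[0,0,-2]]

  row1 -= 0·row0 → [0,1,-3]
  row2 -= -3·row0 → [0,-2,4]
  row2 -= -2·row1 → [0,0,-2]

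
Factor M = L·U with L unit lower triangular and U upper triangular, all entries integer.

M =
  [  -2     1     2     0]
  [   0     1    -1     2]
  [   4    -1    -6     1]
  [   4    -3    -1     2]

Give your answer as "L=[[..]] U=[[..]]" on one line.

L=[[1,0,0,0],[0,1,0,0],[-2,1,1,0],[-2,-1,-2,1]] U=[[-2,1,2,0],[0,1,-1,2],[0,0,-1,-1],[0,0,0,2]]

  row1 -= 0·row0 → [0,1,-1,2]
  row2 -= -2·row0 → [0,1,-2,1]
  row3 -= -2·row0 → [0,-1,3,2]
  row2 -= 1·row1 → [0,0,-1,-1]
  row3 -= -1·row1 → [0,0,2,4]
  row3 -= -2·row2 → [0,0,0,2]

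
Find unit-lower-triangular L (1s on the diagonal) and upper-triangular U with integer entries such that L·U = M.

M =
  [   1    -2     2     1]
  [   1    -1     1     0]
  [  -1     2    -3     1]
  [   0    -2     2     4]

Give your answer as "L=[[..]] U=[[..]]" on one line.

L=[[1,0,0,0],[1,1,0,0],[-1,0,1,0],[0,-2,0,1]] U=[[1,-2,2,1],[0,1,-1,-1],[0,0,-1,2],[0,0,0,2]]

  row1 -= 1·row0 → [0,1,-1,-1]
  row2 -= -1·row0 → [0,0,-1,2]
  row3 -= 0·row0 → [0,-2,2,4]
  row2 -= 0·row1 → [0,0,-1,2]
  row3 -= -2·row1 → [0,0,0,2]
  row3 -= 0·row2 → [0,0,0,2]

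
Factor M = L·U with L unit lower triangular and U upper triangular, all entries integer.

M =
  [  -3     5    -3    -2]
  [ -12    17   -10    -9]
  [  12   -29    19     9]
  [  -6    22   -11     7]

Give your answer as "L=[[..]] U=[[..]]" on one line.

  r1 -= 4·r0 → [0,-3,2,-1]
  r2 -= -4·r0 → [0,-9,7,1]
  r3 -= 2·r0 → [0,12,-5,11]
  r2 -= 3·r1 → [0,0,1,4]
  r3 -= -4·r1 → [0,0,3,7]
  r3 -= 3·r2 → [0,0,0,-5]

L=[[1,0,0,0],[4,1,0,0],[-4,3,1,0],[2,-4,3,1]] U=[[-3,5,-3,-2],[0,-3,2,-1],[0,0,1,4],[0,0,0,-5]]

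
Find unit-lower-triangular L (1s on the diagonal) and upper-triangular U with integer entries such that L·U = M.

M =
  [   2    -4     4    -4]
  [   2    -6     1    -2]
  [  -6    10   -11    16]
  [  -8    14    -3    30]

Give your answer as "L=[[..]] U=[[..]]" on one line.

L=[[1,0,0,0],[1,1,0,0],[-3,1,1,0],[-4,1,4,1]] U=[[2,-4,4,-4],[0,-2,-3,2],[0,0,4,2],[0,0,0,4]]

  R1 -= 1·R0 → [0,-2,-3,2]
  R2 -= -3·R0 → [0,-2,1,4]
  R3 -= -4·R0 → [0,-2,13,14]
  R2 -= 1·R1 → [0,0,4,2]
  R3 -= 1·R1 → [0,0,16,12]
  R3 -= 4·R2 → [0,0,0,4]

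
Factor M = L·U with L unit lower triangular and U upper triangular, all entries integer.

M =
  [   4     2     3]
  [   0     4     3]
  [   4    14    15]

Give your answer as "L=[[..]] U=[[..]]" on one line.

L=[[1,0,0],[0,1,0],[1,3,1]] U=[[4,2,3],[0,4,3],[0,0,3]]

  r1 -= 0·r0 → [0,4,3]
  r2 -= 1·r0 → [0,12,12]
  r2 -= 3·r1 → [0,0,3]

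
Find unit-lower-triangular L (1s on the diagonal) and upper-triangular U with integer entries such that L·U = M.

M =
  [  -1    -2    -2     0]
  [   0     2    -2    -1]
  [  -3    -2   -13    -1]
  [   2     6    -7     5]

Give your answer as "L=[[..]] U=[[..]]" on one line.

  R1 -= 0·R0 → [0,2,-2,-1]
  R2 -= 3·R0 → [0,4,-7,-1]
  R3 -= -2·R0 → [0,2,-11,5]
  R2 -= 2·R1 → [0,0,-3,1]
  R3 -= 1·R1 → [0,0,-9,6]
  R3 -= 3·R2 → [0,0,0,3]

L=[[1,0,0,0],[0,1,0,0],[3,2,1,0],[-2,1,3,1]] U=[[-1,-2,-2,0],[0,2,-2,-1],[0,0,-3,1],[0,0,0,3]]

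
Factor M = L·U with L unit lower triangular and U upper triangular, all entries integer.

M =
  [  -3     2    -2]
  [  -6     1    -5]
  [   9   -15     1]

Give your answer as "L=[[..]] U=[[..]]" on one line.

L=[[1,0,0],[2,1,0],[-3,3,1]] U=[[-3,2,-2],[0,-3,-1],[0,0,-2]]

  R1 -= 2·R0 → [0,-3,-1]
  R2 -= -3·R0 → [0,-9,-5]
  R2 -= 3·R1 → [0,0,-2]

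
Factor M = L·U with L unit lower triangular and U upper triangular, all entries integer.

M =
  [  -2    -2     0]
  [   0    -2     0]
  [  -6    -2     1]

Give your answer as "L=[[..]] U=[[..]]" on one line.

  row1 -= 0·row0 → [0,-2,0]
  row2 -= 3·row0 → [0,4,1]
  row2 -= -2·row1 → [0,0,1]

L=[[1,0,0],[0,1,0],[3,-2,1]] U=[[-2,-2,0],[0,-2,0],[0,0,1]]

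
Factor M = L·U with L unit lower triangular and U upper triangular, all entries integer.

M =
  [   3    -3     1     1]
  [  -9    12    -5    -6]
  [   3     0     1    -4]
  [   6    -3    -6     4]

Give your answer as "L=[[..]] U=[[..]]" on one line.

L=[[1,0,0,0],[-3,1,0,0],[1,1,1,0],[2,1,-3,1]] U=[[3,-3,1,1],[0,3,-2,-3],[0,0,2,-2],[0,0,0,-1]]

  R1 -= -3·R0 → [0,3,-2,-3]
  R2 -= 1·R0 → [0,3,0,-5]
  R3 -= 2·R0 → [0,3,-8,2]
  R2 -= 1·R1 → [0,0,2,-2]
  R3 -= 1·R1 → [0,0,-6,5]
  R3 -= -3·R2 → [0,0,0,-1]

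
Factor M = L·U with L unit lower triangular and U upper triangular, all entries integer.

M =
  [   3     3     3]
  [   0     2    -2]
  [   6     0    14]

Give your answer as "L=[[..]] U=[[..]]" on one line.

L=[[1,0,0],[0,1,0],[2,-3,1]] U=[[3,3,3],[0,2,-2],[0,0,2]]

  r1 -= 0·r0 → [0,2,-2]
  r2 -= 2·r0 → [0,-6,8]
  r2 -= -3·r1 → [0,0,2]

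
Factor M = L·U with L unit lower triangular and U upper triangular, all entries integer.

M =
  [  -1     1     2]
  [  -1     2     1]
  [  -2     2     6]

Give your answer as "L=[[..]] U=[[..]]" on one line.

L=[[1,0,0],[1,1,0],[2,0,1]] U=[[-1,1,2],[0,1,-1],[0,0,2]]

  row1 -= 1·row0 → [0,1,-1]
  row2 -= 2·row0 → [0,0,2]
  row2 -= 0·row1 → [0,0,2]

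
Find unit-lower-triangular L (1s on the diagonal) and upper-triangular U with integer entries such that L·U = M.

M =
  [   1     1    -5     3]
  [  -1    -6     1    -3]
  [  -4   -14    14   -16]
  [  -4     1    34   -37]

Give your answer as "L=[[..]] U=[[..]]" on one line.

  R1 -= -1·R0 → [0,-5,-4,0]
  R2 -= -4·R0 → [0,-10,-6,-4]
  R3 -= -4·R0 → [0,5,14,-25]
  R2 -= 2·R1 → [0,0,2,-4]
  R3 -= -1·R1 → [0,0,10,-25]
  R3 -= 5·R2 → [0,0,0,-5]

L=[[1,0,0,0],[-1,1,0,0],[-4,2,1,0],[-4,-1,5,1]] U=[[1,1,-5,3],[0,-5,-4,0],[0,0,2,-4],[0,0,0,-5]]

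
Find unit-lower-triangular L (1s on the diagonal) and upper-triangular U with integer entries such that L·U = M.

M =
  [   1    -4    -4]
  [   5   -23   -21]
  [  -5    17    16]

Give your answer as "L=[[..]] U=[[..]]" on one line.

  r1 -= 5·r0 → [0,-3,-1]
  r2 -= -5·r0 → [0,-3,-4]
  r2 -= 1·r1 → [0,0,-3]

L=[[1,0,0],[5,1,0],[-5,1,1]] U=[[1,-4,-4],[0,-3,-1],[0,0,-3]]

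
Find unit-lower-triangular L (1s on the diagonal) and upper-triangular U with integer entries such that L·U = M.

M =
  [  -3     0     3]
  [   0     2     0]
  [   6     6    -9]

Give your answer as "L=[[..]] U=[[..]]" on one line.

L=[[1,0,0],[0,1,0],[-2,3,1]] U=[[-3,0,3],[0,2,0],[0,0,-3]]

  R1 -= 0·R0 → [0,2,0]
  R2 -= -2·R0 → [0,6,-3]
  R2 -= 3·R1 → [0,0,-3]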